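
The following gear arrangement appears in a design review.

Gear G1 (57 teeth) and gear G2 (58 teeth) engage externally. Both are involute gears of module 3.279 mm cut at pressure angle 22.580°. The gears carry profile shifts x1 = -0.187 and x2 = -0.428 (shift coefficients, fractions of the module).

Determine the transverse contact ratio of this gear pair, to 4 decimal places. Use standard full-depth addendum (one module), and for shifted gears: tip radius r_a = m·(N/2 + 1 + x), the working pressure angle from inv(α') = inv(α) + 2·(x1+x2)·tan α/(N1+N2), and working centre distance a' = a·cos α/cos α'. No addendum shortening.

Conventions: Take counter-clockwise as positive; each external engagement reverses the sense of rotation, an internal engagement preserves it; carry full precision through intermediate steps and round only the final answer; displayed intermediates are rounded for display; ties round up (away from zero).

1.7576

recognized (one external pair, fixed centres): single-mesh tooth geometry, m = 3.279, N1 = 57, N2 = 58
base radii: r_b1 = 86.287910, r_b2 = 87.801733
tip radii: r_a1 = 96.117327, r_a2 = 96.966588
inv(α') = inv(22.580°) + 2·(-0.187-0.428)·tan α/(57+58) = 0.01730720  ⇒  α' = 20.98533°
a' = a·cos α / cos α' = 188.5425·cos 22.580°/cos 20.98533° = 186.456933
action lengths: √(r_a1²−r_b1²) = 42.343088, √(r_a2²−r_b2²) = 41.150636
base pitch p_b = π·m·cos α = 9.511630
CR = (42.343088 + 41.150636 − 186.456933·sin 20.98533°)/9.511630 = 1.757648
contact ratio ≈ 1.7576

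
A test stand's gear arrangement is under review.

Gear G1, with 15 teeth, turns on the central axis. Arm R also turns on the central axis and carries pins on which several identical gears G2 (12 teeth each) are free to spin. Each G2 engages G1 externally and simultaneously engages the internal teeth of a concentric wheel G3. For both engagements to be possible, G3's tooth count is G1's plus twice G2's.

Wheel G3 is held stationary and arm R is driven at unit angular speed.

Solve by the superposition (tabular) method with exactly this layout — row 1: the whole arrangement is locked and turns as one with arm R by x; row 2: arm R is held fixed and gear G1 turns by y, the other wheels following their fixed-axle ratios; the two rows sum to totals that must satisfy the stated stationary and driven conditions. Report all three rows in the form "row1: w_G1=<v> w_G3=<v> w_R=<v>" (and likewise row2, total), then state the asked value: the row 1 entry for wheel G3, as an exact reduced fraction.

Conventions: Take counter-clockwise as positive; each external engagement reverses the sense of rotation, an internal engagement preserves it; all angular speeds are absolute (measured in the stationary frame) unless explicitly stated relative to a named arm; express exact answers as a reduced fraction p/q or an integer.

row1: w_G1=1 w_G3=1 w_R=1
row2: w_G1=13/5 w_G3=-1 w_R=0
total: w_G1=18/5 w_G3=0 w_R=1
asked value: 1

topology: planetary set — G1 15T / G2 12T / G3 39T, arm = carrier (Willis)
row 1 — lock + rotate with arm: ω_sun = ω_ring = ω_arm = x
row 2 — arm fixed, fixed-axis ratios: sun y, ring −(15/39)·y, arm 0
boundary: total ω_ring = x − (15/39)·y = 0 and total ω_arm = x = 1  ⇒  y = 13/5, x = 1
row 2 ring = −(15/39)·13/5 = -1
totals (row 1 + row 2): sun 1 + 13/5 = 18/5, ring 1 + (-1) = 0, arm 1 + 0 = 1
asked cell (row1, ring) = 1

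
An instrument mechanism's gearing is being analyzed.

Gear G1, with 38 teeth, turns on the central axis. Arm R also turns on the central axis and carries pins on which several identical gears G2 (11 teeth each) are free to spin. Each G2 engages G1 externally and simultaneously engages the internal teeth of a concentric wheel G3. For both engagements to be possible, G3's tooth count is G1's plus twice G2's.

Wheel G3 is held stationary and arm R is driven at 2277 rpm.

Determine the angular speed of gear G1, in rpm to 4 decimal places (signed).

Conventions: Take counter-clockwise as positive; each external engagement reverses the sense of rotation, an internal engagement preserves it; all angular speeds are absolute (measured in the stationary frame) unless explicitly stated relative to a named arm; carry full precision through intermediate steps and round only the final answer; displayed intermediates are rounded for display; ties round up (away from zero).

planetary set (38T centre, 11T on arm, 60T internal) — Willis relation
normalise by the input: solve with ω_arm = 1, then scale by 2277 rpm
ring teeth: 38 + 2·11 = 60
38(ω_sun−ω_arm) = −60(ω_ring−ω_arm),  ω_ring = 0, ω_arm = 1
ω_sun = 1 − (60/38)(0−1) = 49/19
scale: ω_sun = 49/19 × 2277 rpm = +5872.2632 rpm

+5872.2632 rpm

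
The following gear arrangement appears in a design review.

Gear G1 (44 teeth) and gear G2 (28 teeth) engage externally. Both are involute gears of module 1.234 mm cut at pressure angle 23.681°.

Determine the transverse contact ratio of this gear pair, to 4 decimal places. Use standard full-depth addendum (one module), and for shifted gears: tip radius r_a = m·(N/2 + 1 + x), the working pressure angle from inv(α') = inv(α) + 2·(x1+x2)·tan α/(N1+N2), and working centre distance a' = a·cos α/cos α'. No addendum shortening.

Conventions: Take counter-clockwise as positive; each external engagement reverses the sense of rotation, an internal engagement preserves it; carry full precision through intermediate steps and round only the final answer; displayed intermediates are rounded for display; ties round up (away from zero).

1.5365

recognized (one external pair, fixed centres): single-mesh tooth geometry, m = 1.234, N1 = 44, N2 = 28
base radii: r_b1 = 24.862025, r_b2 = 15.821289
tip radii: r_a1 = 28.382000, r_a2 = 18.510000
no profile shift: α' = α, a' = a
action lengths: √(r_a1²−r_b1²) = 13.690056, √(r_a2²−r_b2²) = 9.607649
base pitch p_b = π·m·cos α = 3.550289
CR = (13.690056 + 9.607649 − 44.424000·sin 23.68100°)/3.550289 = 1.536513
contact ratio ≈ 1.5365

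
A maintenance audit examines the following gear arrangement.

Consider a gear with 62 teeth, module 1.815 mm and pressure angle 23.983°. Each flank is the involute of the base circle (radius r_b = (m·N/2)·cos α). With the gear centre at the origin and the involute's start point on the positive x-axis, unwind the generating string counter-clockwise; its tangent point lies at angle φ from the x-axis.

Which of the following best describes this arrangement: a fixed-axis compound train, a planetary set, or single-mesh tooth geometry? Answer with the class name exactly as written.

single-mesh tooth geometry

recognized (one wheel, involute flank): single-mesh tooth geometry, m = 1.815, N = 62
classification: single-mesh tooth geometry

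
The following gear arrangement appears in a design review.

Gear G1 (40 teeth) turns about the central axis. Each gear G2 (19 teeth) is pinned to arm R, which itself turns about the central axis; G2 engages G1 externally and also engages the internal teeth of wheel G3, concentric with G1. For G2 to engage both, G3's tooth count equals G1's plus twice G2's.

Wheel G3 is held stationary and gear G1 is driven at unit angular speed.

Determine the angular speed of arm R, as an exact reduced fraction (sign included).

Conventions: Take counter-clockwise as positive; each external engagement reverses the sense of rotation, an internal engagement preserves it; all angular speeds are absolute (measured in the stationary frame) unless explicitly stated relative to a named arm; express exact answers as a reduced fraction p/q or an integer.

20/59

class = planetary set [G3 = 40+2·19 = 78; Willis about the carrier]
ring teeth: 40 + 2·19 = 78
40(ω_sun−ω_arm) = −78(ω_ring−ω_arm),  ω_ring = 0, ω_sun = 1
40(1−ω_arm) = −78(0−ω_arm)  ⇒  118·ω_arm = 40  ⇒  ω_arm = 20/59
exact speed ratio = 20/59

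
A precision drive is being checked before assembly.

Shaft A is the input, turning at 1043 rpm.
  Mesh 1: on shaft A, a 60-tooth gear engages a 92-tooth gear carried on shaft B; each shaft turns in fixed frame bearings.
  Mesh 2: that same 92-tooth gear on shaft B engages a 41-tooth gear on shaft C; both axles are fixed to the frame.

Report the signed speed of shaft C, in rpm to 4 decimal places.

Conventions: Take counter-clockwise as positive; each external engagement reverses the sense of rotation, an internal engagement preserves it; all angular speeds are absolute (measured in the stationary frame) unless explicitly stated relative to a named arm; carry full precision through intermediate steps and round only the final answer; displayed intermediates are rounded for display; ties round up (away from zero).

+1526.3415 rpm

recognized (3 fixed axles, 2 meshes): fixed-axis compound train
mesh 1 [60T→92T]: ω = 1043.0000×60/92 = 680.2174 rpm, sense flips to −
mesh 2 [92T→41T]: ω = 680.2174×92/41 = 1526.3415 rpm, sense flips to +
signed output speed = +1526.3415 rpm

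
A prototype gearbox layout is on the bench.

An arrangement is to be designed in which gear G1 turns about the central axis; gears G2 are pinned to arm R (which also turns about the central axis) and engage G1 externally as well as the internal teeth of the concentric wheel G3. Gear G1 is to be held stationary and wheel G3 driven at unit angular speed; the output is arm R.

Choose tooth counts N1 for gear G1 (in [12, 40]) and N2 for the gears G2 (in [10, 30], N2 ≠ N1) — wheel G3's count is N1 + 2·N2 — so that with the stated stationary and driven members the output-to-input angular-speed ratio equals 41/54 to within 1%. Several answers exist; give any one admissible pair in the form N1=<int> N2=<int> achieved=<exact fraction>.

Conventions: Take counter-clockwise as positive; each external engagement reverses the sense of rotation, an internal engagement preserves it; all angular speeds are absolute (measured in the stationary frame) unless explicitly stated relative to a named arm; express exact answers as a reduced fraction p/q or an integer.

topology: planetary set — design target 41/54, arm = carrier (Willis)
Willis with ω_sun = 0: ω_arm/ω_ring = N3/(N1+N3); set equal to 41/54  ⇒  N3/N1 = (41/54)/(1 − 41/54) = 41/13
N3 = N1 + 2·N2  ⇒  N2/N1 = (N3/N1 − 1)/2 = (41/13 − 1)/2 = 14/13
smallest multiple with N1 ≥ 12 and N2 ≥ 10: k = 1  ⇒  N1 = 1·13 = 13, N2 = 1·14 = 14 (N1 ≤ 40, N2 ≤ 30, N2 ≠ N1 ✓), N3 = 13 + 2·14 = 41
check: N3/(N1+N3) with N1 = 13, N3 = 41 gives 41/54; |achieved − target| = 0 ≤ 41/5400 ✓

N1=13 N2=14 achieved=41/54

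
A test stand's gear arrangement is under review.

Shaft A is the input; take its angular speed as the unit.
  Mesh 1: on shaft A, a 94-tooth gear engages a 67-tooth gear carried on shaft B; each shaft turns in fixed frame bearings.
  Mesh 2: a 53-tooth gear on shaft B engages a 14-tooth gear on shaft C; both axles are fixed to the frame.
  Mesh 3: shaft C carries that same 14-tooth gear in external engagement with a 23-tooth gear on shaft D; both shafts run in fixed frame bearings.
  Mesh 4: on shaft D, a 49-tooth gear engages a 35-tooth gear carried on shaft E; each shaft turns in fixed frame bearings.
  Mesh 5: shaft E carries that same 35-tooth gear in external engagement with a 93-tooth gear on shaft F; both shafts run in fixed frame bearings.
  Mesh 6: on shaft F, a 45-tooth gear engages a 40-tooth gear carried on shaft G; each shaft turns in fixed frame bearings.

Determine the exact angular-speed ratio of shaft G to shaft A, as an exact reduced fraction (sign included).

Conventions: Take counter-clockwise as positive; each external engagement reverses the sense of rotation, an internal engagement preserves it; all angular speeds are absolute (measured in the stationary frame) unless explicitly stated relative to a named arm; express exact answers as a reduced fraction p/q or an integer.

class = fixed-axis compound train [6 meshes; 6 ratios multiply, 6 sense flips]
mesh 1 [94T→67T]: running ratio 94/67, sense −
mesh 2 [53T→14T]: running ratio 2491/469, sense +
mesh 3 [14T→23T]: running ratio 4982/1541, sense −
mesh 4 [49T→35T]: running ratio 34874/7705, sense +
mesh 5 [35T→93T]: running ratio 244118/143313, sense −
mesh 6 [45T→40T]: running ratio 366177/191084, sense +
ω_out/ω_in = 366177/191084

366177/191084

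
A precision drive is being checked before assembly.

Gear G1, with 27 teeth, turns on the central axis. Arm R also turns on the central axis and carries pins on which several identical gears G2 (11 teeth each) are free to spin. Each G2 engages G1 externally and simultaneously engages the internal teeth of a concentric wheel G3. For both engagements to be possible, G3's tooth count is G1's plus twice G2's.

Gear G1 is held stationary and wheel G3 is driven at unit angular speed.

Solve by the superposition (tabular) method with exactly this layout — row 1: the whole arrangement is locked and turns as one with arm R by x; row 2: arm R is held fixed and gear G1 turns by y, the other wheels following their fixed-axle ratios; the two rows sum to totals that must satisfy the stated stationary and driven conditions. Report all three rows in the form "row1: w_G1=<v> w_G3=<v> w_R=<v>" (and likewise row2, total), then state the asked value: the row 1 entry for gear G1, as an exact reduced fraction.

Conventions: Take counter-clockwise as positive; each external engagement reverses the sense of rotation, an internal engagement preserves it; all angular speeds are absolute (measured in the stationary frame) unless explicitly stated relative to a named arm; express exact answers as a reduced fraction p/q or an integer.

topology: planetary set — G1 27T / G2 11T / G3 49T, arm = carrier (Willis)
row 1: whole set turns with the arm by x
superposition row 2 [arm held]: sun y, ring −(27/49)·y, arm 0
boundary: total ω_sun = x + y = 0 and total ω_ring = x − (27/49)·y = 1  ⇒  y = -49/76, x = 49/76
row 2 ring = −(27/49)·(-49/76) = 27/76
totals (row 1 + row 2): sun 49/76 + (-49/76) = 0, ring 49/76 + 27/76 = 1, arm 49/76 + 0 = 49/76
asked cell (row1, sun) = 49/76

row1: w_G1=49/76 w_G3=49/76 w_R=49/76
row2: w_G1=-49/76 w_G3=27/76 w_R=0
total: w_G1=0 w_G3=1 w_R=49/76
asked value: 49/76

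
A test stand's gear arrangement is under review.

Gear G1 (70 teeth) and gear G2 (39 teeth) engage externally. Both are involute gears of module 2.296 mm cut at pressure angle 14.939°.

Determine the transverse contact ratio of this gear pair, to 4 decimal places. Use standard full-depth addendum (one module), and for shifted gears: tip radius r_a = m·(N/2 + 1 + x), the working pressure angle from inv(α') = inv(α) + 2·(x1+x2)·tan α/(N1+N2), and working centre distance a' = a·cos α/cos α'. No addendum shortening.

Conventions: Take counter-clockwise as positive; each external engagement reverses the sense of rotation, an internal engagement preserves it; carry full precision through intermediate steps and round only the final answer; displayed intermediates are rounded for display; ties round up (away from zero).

2.1001

topology: single-mesh involute geometry — m = 2.296, 70T/39T pair
base radii: r_b1 = 77.643899, r_b2 = 43.258744
tip radii: r_a1 = 82.656000, r_a2 = 47.068000
no profile shift: α' = α, a' = a
action lengths: √(r_a1²−r_b1²) = 28.345005, √(r_a2²−r_b2²) = 18.549332
base pitch p_b = π·m·cos α = 6.969300
CR = (28.345005 + 18.549332 − 125.132000·sin 14.93900°)/6.969300 = 2.100138
contact ratio ≈ 2.1001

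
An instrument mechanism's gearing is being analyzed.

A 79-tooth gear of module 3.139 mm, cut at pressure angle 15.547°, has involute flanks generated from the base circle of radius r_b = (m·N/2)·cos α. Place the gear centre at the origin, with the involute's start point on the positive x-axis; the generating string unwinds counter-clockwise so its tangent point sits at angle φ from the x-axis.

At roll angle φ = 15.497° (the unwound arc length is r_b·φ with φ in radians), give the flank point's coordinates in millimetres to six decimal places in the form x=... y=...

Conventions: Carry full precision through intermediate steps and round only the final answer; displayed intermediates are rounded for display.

x=123.743595 y=0.782120

single-mesh involute tooth geometry (79T wheel at module 3.139)
pitch radius r_p = m·N/2 = 3.139·79/2 = 123.990500
base radius r_b = r_p·cos α = 123.990500·cos 15.547° = 119.453801
roll angle φ = 15.497° = 0.27047367 rad
x = r_b·(cos φ + φ·sin φ) = 123.743595
y = r_b·(sin φ − φ·cos φ) = 0.782120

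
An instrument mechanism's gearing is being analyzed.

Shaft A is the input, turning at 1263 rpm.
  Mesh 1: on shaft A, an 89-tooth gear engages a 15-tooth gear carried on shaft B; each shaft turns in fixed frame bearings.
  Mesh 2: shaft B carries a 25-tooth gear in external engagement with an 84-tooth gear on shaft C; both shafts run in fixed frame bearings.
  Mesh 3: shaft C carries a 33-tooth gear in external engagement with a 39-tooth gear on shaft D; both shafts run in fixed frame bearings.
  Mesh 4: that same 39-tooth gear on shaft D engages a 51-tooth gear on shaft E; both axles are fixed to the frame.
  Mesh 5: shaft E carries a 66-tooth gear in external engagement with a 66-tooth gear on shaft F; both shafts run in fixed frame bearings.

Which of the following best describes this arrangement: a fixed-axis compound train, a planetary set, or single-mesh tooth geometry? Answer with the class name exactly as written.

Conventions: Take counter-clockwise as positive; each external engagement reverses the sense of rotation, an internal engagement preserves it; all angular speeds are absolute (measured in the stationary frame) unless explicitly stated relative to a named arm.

recognized (6 fixed axles, 5 meshes): fixed-axis compound train
classification: fixed-axis compound train

fixed-axis compound train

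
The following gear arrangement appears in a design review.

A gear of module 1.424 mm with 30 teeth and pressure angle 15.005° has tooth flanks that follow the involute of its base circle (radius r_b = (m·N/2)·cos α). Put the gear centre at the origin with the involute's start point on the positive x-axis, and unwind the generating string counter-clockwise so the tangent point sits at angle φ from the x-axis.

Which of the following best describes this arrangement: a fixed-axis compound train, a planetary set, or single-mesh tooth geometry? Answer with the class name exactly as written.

single-mesh tooth geometry

class = single-mesh tooth geometry [base-circle involute, m = 1.424, 30T]
classification: single-mesh tooth geometry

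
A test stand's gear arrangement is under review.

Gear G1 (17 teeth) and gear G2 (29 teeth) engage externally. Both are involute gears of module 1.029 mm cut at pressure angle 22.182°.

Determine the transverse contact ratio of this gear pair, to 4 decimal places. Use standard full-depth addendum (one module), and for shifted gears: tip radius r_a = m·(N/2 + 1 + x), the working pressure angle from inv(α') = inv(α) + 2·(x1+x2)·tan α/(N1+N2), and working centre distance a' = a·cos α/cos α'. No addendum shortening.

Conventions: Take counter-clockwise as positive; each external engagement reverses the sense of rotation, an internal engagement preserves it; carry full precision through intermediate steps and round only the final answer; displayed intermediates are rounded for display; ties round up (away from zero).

1.5056

single-mesh involute tooth geometry (17T engaging 29T at module 1.029)
base radii: r_b1 = 8.099165, r_b2 = 13.816222
tip radii: r_a1 = 9.775500, r_a2 = 15.949500
no profile shift: α' = α, a' = a
action lengths: √(r_a1²−r_b1²) = 5.473932, √(r_a2²−r_b2²) = 7.968598
base pitch p_b = π·m·cos α = 2.993444
CR = (5.473932 + 7.968598 − 23.667000·sin 22.18200°)/2.993444 = 1.505642
contact ratio ≈ 1.5056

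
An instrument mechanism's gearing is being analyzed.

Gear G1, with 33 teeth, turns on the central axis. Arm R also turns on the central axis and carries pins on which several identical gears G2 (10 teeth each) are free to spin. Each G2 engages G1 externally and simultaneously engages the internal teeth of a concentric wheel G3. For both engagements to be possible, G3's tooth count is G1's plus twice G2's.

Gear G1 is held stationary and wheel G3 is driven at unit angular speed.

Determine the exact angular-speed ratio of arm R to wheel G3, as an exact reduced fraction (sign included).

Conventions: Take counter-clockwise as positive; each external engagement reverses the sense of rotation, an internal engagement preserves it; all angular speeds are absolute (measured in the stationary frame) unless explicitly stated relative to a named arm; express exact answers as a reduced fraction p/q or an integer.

recognized (axles ride arm R): planetary set, 33/10/53 teeth
ring teeth: 33 + 2·10 = 53
33(ω_sun−ω_arm) = −53(ω_ring−ω_arm),  ω_sun = 0, ω_ring = 1
33(0−ω_arm) = −53(1−ω_arm)  ⇒  86·ω_arm = 53  ⇒  ω_arm = 53/86
ω_out/ω_in = 53/86

53/86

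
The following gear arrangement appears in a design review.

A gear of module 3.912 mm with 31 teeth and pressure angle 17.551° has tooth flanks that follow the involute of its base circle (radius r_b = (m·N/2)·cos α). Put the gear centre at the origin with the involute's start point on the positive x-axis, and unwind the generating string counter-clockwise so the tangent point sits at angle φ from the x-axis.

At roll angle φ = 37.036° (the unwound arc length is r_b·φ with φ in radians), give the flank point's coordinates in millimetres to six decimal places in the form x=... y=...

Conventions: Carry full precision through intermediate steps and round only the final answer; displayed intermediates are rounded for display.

topology: single-mesh involute geometry — m = 3.912, N = 31
pitch radius r_p = m·N/2 = 3.912·31/2 = 60.636000
base radius r_b = r_p·cos α = 60.636000·cos 17.551° = 57.813328
roll angle φ = 37.036° = 0.64640014 rad
x = r_b·(cos φ + φ·sin φ) = 68.658809
y = r_b·(sin φ − φ·cos φ) = 4.990627

x=68.658809 y=4.990627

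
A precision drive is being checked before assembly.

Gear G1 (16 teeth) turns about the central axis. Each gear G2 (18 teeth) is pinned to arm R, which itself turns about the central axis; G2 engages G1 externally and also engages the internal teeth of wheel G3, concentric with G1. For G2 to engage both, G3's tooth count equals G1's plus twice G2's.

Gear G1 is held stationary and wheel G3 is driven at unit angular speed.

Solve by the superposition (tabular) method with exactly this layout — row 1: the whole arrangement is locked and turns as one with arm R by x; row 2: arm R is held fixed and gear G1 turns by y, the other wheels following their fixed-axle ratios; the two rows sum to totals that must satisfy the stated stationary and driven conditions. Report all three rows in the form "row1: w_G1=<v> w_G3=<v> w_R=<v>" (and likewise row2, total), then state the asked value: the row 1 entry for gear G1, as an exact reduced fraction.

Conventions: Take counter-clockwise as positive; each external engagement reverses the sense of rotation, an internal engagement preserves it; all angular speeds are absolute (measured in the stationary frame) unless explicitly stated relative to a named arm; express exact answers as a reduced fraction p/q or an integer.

row1: w_G1=13/17 w_G3=13/17 w_R=13/17
row2: w_G1=-13/17 w_G3=4/17 w_R=0
total: w_G1=0 w_G3=1 w_R=13/17
asked value: 13/17

recognized (axles ride arm R): planetary set, 16/18/52 teeth
superposition row 1 [locked train]: every member turns x
superposition row 2 [arm held]: sun y, ring −(16/52)·y, arm 0
boundary: total ω_sun = x + y = 0 and total ω_ring = x − (16/52)·y = 1  ⇒  y = -13/17, x = 13/17
row 2 ring = −(16/52)·(-13/17) = 4/17
totals (row 1 + row 2): sun 13/17 + (-13/17) = 0, ring 13/17 + 4/17 = 1, arm 13/17 + 0 = 13/17
asked cell (row1, sun) = 13/17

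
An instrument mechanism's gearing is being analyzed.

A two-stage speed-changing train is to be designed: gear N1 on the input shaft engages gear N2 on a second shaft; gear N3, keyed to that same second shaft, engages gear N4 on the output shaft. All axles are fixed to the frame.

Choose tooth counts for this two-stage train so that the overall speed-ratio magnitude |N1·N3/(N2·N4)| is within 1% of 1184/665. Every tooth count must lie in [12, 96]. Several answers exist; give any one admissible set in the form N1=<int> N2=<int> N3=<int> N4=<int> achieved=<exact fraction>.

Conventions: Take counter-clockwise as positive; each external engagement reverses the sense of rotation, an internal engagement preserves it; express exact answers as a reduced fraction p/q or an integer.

N1=16 N2=19 N3=74 N4=35 achieved=1184/665

design class (target 1184/665): fixed-axis compound train
target = 1184/665 in lowest terms: an exact hit needs N1·N3 = k·1184 and N2·N4 = k·665 for one integer k, every count in [12, 96]; additionally prefer no 1:1 stage (N1 ≠ N2, N3 ≠ N4)
k = 1: N1·N3 = 1184 = 16·74, N2·N4 = 665 = 19·35
achieved = 16·74/(19·35) = 1184/665; |achieved − target| = 0 ≤ 296/16625 ✓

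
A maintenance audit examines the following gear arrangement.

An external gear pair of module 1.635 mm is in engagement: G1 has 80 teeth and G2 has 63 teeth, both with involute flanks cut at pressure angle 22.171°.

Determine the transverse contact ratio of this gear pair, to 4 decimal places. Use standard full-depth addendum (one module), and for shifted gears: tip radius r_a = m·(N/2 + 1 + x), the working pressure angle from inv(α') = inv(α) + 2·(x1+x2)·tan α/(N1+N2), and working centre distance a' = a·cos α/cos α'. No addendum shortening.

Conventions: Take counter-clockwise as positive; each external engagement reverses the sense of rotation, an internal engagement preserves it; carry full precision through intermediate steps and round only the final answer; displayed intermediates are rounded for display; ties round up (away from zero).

recognized (one external pair, fixed centres): single-mesh tooth geometry, m = 1.635, N1 = 80, N2 = 63
base radii: r_b1 = 60.564436, r_b2 = 47.694493
tip radii: r_a1 = 67.035000, r_a2 = 53.137500
no profile shift: α' = α, a' = a
action lengths: √(r_a1²−r_b1²) = 28.733958, √(r_a2²−r_b2²) = 23.427105
base pitch p_b = π·m·cos α = 4.756720
CR = (28.733958 + 23.427105 − 116.902500·sin 22.17100°)/4.756720 = 1.691359
contact ratio ≈ 1.6914

1.6914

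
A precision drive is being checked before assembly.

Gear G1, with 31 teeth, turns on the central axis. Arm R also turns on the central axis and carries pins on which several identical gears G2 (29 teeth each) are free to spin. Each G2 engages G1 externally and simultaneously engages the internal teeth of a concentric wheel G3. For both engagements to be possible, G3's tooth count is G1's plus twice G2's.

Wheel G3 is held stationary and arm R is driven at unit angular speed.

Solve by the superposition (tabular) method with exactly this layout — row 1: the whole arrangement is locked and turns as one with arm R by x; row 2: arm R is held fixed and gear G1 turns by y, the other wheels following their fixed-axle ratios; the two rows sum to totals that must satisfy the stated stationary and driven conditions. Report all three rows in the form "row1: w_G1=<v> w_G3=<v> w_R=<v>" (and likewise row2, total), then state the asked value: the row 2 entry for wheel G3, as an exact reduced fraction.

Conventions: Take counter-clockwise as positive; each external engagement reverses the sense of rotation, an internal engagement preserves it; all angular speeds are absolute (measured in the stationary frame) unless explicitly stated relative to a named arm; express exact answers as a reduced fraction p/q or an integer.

planetary set (31T centre, 29T on arm, 89T internal) — Willis relation
row 1: whole set turns with the arm by x
row 2: sun turns y, ring = −(31/89)·y, arm 0
boundary: total ω_ring = x − (31/89)·y = 0 and total ω_arm = x = 1  ⇒  y = 89/31, x = 1
row 2 ring = −(31/89)·89/31 = -1
totals (row 1 + row 2): sun 1 + 89/31 = 120/31, ring 1 + (-1) = 0, arm 1 + 0 = 1
asked cell (row2, ring) = -1

row1: w_G1=1 w_G3=1 w_R=1
row2: w_G1=89/31 w_G3=-1 w_R=0
total: w_G1=120/31 w_G3=0 w_R=1
asked value: -1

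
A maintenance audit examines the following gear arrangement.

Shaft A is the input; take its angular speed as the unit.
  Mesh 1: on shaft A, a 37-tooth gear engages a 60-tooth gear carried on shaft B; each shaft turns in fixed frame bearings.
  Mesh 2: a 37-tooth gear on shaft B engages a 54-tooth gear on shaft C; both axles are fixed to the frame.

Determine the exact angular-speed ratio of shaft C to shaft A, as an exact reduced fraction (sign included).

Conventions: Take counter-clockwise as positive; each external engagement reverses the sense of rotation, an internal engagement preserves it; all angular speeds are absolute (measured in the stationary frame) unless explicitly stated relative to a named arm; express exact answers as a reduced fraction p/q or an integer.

class = fixed-axis compound train [2 meshes; 2 ratios multiply, 2 sense flips]
mesh 1 [37T→60T]: running ratio 37/60, sense −
mesh 2 [37T→54T]: running ratio 1369/3240, sense +
ω_out/ω_in = 1369/3240

1369/3240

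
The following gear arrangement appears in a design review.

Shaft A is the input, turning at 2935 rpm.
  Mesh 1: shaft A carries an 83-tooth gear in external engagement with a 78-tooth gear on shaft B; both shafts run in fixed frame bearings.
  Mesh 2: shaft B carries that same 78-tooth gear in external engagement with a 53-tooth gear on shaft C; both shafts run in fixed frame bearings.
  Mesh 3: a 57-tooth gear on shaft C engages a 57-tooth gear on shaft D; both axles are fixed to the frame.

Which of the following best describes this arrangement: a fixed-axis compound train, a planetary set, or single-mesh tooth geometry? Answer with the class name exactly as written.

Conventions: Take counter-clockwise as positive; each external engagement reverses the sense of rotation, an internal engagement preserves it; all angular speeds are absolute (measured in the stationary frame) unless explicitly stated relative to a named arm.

fixed-axis compound train

class = fixed-axis compound train [3 meshes; 3 ratios multiply, 3 sense flips]
classification: fixed-axis compound train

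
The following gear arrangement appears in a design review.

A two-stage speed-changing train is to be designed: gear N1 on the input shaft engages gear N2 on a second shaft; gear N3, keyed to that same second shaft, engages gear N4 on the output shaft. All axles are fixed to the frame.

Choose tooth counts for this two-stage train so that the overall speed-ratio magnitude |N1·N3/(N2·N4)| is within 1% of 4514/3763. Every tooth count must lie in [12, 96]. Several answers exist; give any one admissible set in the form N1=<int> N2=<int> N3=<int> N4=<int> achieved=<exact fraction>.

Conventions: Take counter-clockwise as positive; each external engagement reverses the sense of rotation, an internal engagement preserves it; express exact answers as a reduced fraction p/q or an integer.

topology: fixed-axis compound train — 2 stages, target 4514/3763
target = 4514/3763 in lowest terms: an exact hit needs N1·N3 = k·4514 and N2·N4 = k·3763 for one integer k, every count in [12, 96]; additionally prefer no 1:1 stage (N1 ≠ N2, N3 ≠ N4)
k = 1: N1·N3 = 4514 = 61·74, N2·N4 = 3763 = 53·71
achieved = 61·74/(53·71) = 4514/3763; |achieved − target| = 0 ≤ 2257/188150 ✓

N1=61 N2=53 N3=74 N4=71 achieved=4514/3763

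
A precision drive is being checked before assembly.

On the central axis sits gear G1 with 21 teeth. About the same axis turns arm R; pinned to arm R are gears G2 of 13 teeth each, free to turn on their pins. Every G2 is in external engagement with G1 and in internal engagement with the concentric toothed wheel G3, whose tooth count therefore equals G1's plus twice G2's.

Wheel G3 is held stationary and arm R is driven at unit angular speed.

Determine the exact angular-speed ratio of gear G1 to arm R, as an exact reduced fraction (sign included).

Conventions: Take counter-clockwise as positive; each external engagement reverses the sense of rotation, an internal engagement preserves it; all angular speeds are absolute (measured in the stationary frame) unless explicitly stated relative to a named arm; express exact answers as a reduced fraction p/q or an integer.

class = planetary set [G3 = 21+2·13 = 47; Willis about the carrier]
ring teeth: 21 + 2·13 = 47
21(ω_sun−ω_arm) = −47(ω_ring−ω_arm),  ω_ring = 0, ω_arm = 1
ω_sun = 1 − (47/21)(0−1) = 68/21
ω_out/ω_in = 68/21

68/21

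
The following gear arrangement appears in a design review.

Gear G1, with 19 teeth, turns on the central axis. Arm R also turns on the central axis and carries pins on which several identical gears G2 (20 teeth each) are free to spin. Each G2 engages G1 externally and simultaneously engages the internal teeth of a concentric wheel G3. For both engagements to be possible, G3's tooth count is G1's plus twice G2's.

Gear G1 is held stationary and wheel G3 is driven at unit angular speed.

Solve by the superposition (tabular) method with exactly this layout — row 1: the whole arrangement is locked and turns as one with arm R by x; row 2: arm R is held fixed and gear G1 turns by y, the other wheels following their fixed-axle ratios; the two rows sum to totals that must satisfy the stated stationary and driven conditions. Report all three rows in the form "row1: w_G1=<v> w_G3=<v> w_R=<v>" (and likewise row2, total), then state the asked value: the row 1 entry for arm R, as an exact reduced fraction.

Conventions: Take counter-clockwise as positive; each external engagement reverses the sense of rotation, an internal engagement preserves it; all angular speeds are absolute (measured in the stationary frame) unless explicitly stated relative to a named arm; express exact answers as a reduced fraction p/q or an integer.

row1: w_G1=59/78 w_G3=59/78 w_R=59/78
row2: w_G1=-59/78 w_G3=19/78 w_R=0
total: w_G1=0 w_G3=1 w_R=59/78
asked value: 59/78

planetary set (19T centre, 20T on arm, 59T internal) — Willis relation
row 1 (train locked, turned with arm): all members turn x
row 2 (arm held, sun turns y): ω_ring = −(19/59)·y, ω_arm = 0
boundary: total ω_sun = x + y = 0 and total ω_ring = x − (19/59)·y = 1  ⇒  y = -59/78, x = 59/78
row 2 ring = −(19/59)·(-59/78) = 19/78
totals (row 1 + row 2): sun 59/78 + (-59/78) = 0, ring 59/78 + 19/78 = 1, arm 59/78 + 0 = 59/78
asked cell (row1, arm) = 59/78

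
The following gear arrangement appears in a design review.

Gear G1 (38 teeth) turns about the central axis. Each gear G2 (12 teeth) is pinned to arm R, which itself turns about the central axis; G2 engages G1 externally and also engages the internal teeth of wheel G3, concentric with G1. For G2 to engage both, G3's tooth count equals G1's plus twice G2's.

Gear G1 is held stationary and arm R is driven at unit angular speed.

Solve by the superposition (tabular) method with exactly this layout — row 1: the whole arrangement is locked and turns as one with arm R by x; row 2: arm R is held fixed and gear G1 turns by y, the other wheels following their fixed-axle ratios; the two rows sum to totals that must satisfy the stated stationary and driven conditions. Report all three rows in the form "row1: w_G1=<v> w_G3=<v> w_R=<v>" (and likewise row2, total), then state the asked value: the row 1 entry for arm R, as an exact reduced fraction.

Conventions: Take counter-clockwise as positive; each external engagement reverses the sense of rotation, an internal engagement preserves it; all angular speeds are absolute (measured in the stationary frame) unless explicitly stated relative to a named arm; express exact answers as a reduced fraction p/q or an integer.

planetary set (38T centre, 12T on arm, 62T internal) — Willis relation
superposition row 1 [locked train]: every member turns x
row 2: sun turns y, ring = −(38/62)·y, arm 0
boundary: total ω_sun = x + y = 0 and total ω_arm = x = 1  ⇒  y = -1, x = 1
row 2 ring = −(38/62)·(-1) = 19/31
totals (row 1 + row 2): sun 1 + (-1) = 0, ring 1 + 19/31 = 50/31, arm 1 + 0 = 1
asked cell (row1, arm) = 1

row1: w_G1=1 w_G3=1 w_R=1
row2: w_G1=-1 w_G3=19/31 w_R=0
total: w_G1=0 w_G3=50/31 w_R=1
asked value: 1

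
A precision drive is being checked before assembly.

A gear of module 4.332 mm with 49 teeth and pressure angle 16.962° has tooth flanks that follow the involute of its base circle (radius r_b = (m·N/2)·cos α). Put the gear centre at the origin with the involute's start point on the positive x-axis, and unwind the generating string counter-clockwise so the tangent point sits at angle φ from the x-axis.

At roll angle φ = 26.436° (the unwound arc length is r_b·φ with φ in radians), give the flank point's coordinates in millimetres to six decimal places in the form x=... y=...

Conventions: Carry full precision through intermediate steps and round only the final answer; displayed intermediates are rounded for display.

class = single-mesh tooth geometry [base-circle involute, m = 4.332, 49T]
pitch radius r_p = m·N/2 = 4.332·49/2 = 106.134000
base radius r_b = r_p·cos α = 106.134000·cos 16.962° = 101.517007
roll angle φ = 26.436° = 0.46139524 rad
x = r_b·(cos φ + φ·sin φ) = 111.754428
y = r_b·(sin φ − φ·cos φ) = 3.253592

x=111.754428 y=3.253592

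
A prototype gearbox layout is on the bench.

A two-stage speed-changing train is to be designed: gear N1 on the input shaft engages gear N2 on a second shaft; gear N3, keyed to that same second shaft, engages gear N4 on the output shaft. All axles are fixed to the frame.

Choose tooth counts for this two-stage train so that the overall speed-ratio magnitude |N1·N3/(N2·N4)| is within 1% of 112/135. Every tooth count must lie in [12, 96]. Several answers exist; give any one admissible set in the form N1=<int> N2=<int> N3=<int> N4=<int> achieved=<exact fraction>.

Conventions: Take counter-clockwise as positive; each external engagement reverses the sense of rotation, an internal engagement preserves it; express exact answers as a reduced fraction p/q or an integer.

design class (target 112/135): fixed-axis compound train
target = 112/135 in lowest terms: an exact hit needs N1·N3 = k·112 and N2·N4 = k·135 for one integer k, every count in [12, 96]; additionally prefer no 1:1 stage (N1 ≠ N2, N3 ≠ N4)
k = 1: no 1:1-free in-range split of k·112 and k·135 into factor pairs; take k = 2
k = 2: N1·N3 = 224 = 14·16, N2·N4 = 270 = 15·18
achieved = 14·16/(15·18) = 112/135; |achieved − target| = 0 ≤ 28/3375 ✓

N1=14 N2=15 N3=16 N4=18 achieved=112/135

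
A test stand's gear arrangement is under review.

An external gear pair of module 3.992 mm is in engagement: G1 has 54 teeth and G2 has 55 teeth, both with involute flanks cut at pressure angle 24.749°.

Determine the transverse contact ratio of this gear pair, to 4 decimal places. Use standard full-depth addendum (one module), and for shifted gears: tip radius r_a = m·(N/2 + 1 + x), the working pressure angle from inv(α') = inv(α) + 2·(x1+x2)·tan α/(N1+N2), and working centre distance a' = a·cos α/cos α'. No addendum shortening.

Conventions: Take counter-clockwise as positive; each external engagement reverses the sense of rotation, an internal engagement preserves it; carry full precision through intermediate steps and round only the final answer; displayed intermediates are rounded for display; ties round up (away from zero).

1.5542

topology: single-mesh involute geometry — m = 3.992, 54T/55T pair
base radii: r_b1 = 97.884091, r_b2 = 99.696760
tip radii: r_a1 = 111.776000, r_a2 = 113.772000
no profile shift: α' = α, a' = a
action lengths: √(r_a1²−r_b1²) = 53.968313, √(r_a2²−r_b2²) = 54.814451
base pitch p_b = π·m·cos α = 11.389331
CR = (53.968313 + 54.814451 − 217.564000·sin 24.74900°)/11.389331 = 1.554167
contact ratio ≈ 1.5542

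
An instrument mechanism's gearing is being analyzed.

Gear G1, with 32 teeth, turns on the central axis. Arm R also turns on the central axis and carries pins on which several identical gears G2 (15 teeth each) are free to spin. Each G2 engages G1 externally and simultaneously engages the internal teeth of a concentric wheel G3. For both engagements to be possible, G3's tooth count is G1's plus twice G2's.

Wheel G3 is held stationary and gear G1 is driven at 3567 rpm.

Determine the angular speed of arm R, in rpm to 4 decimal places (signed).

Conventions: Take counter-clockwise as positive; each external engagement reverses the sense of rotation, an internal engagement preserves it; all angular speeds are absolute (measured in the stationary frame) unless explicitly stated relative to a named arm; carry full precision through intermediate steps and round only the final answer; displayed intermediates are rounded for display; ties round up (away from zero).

+1214.2979 rpm

planetary set (32T centre, 15T on arm, 62T internal) — Willis relation
normalise by the input: solve with ω_sun = 1, then scale by 3567 rpm
ring teeth: 32 + 2·15 = 62
32(ω_sun−ω_arm) = −62(ω_ring−ω_arm),  ω_ring = 0, ω_sun = 1
32(1−ω_arm) = −62(0−ω_arm)  ⇒  94·ω_arm = 32  ⇒  ω_arm = 16/47
scale: ω_arm = 16/47 × 3567 rpm = +1214.2979 rpm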